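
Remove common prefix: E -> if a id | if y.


Common prefix: 'if'
Factored: E -> if E', E' -> a id | y


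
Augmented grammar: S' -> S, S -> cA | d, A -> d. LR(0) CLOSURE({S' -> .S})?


Start: S' -> .S
For each item with dot before a nonterminal B, add B -> .γ for every B-production
Closure: [S' -> .S, S -> .cA, S -> .d]


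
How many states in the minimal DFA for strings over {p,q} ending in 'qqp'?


Track the longest suffix of input matching a prefix of 'qqp': 4 classes (prefixes of length 0..3)
Minimal DFA: 4 states


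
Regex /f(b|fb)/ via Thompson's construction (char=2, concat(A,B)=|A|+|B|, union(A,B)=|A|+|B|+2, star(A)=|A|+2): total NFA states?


Syntax tree has 4 char leaf(s), 1 union(s), 0 star(s)
chars contribute 4×2 = 8; each union adds +2; each star adds +2
Total: 8 + 2 + 0 = 10 states


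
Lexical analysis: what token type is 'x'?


Pattern: letter/underscore followed by alphanumerics, not a keyword
Type: IDENTIFIER


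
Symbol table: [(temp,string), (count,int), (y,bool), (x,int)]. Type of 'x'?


Lookup 'x' → type int


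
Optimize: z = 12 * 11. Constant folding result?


12 * 11 = 132 at compile time
Optimized: z = 132


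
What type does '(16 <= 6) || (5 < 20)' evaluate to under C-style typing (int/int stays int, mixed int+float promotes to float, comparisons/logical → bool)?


Operand types: bool || bool
Rule: logical operators take bool operands and yield bool
Result type: bool


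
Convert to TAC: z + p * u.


Break into single-operator statements:
t1 = p * u
t2 = z + t1


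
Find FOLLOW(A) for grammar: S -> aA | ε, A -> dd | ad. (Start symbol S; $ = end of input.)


$ ∈ FOLLOW(S). For each A -> αBβ: add FIRST(β)\{ε} to FOLLOW(B); if β nullable, add FOLLOW(A).
FOLLOW(A) = {$}


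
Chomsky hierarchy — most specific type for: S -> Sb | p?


Left-linear: every RHS is a terminal or one nonterminal followed by a terminal
Classification: Type 3 (Regular)


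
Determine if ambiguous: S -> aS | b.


right-linear, alternatives start with distinct terminals 'a' vs 'b': unique leftmost derivation
Unambiguous


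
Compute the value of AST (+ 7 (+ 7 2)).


Evaluate inner: (+ 7 2) = 9
Evaluate root: (+ 7 9) = 16
Result: 16


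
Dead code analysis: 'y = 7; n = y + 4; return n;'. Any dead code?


y is read by n's definition; n is returned
No dead code


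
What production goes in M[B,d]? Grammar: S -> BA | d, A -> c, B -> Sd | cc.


For [B, d]: 'd' ∈ FIRST(Sd)
Entry: B -> Sd


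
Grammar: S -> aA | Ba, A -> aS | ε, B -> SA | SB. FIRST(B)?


Per alternative of B: FIRST(SA) = {a}; FIRST(SB) = {a}
FIRST(B) = {a}


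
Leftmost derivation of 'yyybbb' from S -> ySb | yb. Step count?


Derivation: S => ySb => yySbb => yyybbb
Steps: 3


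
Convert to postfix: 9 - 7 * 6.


* has higher precedence, evaluate 7*6 first
Postfix: 9 7 6 * -


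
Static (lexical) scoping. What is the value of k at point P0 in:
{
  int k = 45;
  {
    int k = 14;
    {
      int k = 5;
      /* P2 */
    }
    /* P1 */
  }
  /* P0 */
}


k declared in the same block as P0
k = 45


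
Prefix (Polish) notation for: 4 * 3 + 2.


left-to-right (same/higher precedence on left): tree is (+ (* 4 3) 2)
Prefix: + * 4 3 2


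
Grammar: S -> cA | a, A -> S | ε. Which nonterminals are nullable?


A nonterminal is nullable iff some alternative derives ε (directly, or every symbol in it is nullable)
Nullable: {A}


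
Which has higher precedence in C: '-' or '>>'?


'-' is additive (level 9); '>>' is shift (level 8)
Higher level binds tighter
'-' has higher precedence than '>>'


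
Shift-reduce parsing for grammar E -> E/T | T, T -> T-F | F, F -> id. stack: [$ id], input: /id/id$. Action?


'id' on top is the handle for F -> id
Action: reduce (F -> id)


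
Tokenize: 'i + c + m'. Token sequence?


Scan left to right, longest-match per lexeme
Tokens: ID(i), OP(+), ID(c), OP(+), ID(m)


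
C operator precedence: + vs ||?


'+' is additive (level 9); '||' is logical OR (level 1)
Higher level binds tighter
'+' has higher precedence than '||'


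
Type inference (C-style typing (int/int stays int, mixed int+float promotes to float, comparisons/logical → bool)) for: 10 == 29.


Operand types: int == int
Rule: comparison yields bool
Result type: bool


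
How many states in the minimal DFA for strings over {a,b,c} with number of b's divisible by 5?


Track (count of b) mod 5: states 0..4, accept at 0
Minimal DFA: 5 states


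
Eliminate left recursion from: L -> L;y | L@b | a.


Left-recursive alternatives: L;y, L@b; non-recursive: a
Introduce L': L -> aL', L' -> ;yL' | @bL' | ε


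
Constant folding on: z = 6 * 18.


6 * 18 = 108 at compile time
Optimized: z = 108


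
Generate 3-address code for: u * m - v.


Break into single-operator statements:
t1 = u * m
t2 = t1 - v


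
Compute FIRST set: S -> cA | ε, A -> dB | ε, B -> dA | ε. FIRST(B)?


Per alternative of B: FIRST(dA) = {d}; FIRST(ε) = {ε}
FIRST(B) = {d, ε}


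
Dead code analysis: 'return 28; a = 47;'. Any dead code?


statement follows a return and is unreachable
Dead: 'a = 47'


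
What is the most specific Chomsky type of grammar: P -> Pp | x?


Left-linear: every RHS is a terminal or one nonterminal followed by a terminal
Classification: Type 3 (Regular)


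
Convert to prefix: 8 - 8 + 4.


left-to-right (same/higher precedence on left): tree is (+ (- 8 8) 4)
Prefix: + - 8 8 4


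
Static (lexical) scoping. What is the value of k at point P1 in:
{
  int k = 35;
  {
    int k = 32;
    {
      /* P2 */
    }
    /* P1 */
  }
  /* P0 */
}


k declared in the same block as P1
k = 32


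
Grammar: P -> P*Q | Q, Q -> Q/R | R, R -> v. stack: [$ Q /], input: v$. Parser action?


no handle; shift 'v'
Action: shift


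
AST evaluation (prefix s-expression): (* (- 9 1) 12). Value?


Evaluate inner: (- 9 1) = 8
Evaluate root: (* 8 12) = 96
Result: 96


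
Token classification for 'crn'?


Pattern: letter/underscore followed by alphanumerics, not a keyword
Type: IDENTIFIER


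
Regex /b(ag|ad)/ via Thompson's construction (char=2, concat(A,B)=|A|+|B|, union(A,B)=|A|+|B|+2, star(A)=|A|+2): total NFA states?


Syntax tree has 5 char leaf(s), 1 union(s), 0 star(s)
chars contribute 5×2 = 10; each union adds +2; each star adds +2
Total: 10 + 2 + 0 = 12 states


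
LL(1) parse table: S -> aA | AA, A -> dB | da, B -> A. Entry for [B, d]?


For [B, d]: 'd' ∈ FIRST(A)
Entry: B -> A


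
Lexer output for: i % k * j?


Scan left to right, longest-match per lexeme
Tokens: ID(i), OP(%), ID(k), OP(*), ID(j)


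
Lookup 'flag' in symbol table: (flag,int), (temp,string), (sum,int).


Lookup 'flag' → type int


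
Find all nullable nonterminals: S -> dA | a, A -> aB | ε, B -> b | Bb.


A nonterminal is nullable iff some alternative derives ε (directly, or every symbol in it is nullable)
Nullable: {A}


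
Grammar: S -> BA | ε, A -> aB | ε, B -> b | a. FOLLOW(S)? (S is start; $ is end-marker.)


$ ∈ FOLLOW(S). For each A -> αBβ: add FIRST(β)\{ε} to FOLLOW(B); if β nullable, add FOLLOW(A).
FOLLOW(S) = {$}


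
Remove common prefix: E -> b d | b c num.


Common prefix: 'b'
Factored: E -> b E', E' -> d | c num


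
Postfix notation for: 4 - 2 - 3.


Left to right (same or higher precedence on left)
Postfix: 4 2 - 3 -


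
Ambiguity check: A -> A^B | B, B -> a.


precedence layered via separate nonterminal B: deterministic
Unambiguous


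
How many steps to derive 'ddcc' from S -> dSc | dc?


Derivation: S => dSc => ddcc
Steps: 2


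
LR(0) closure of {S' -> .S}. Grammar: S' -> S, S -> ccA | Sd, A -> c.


Start: S' -> .S
For each item with dot before a nonterminal B, add B -> .γ for every B-production
Closure: [S' -> .S, S -> .ccA, S -> .Sd]


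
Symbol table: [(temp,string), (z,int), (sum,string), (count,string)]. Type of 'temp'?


Lookup 'temp' → type string


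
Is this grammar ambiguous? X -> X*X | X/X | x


'x*x/x' has two parse trees (no precedence encoded between * and /)
Ambiguous


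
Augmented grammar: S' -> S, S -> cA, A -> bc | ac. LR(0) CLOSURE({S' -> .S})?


Start: S' -> .S
For each item with dot before a nonterminal B, add B -> .γ for every B-production
Closure: [S' -> .S, S -> .cA]


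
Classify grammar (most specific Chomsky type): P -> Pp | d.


Left-linear: every RHS is a terminal or one nonterminal followed by a terminal
Classification: Type 3 (Regular)


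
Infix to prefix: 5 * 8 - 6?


left-to-right (same/higher precedence on left): tree is (- (* 5 8) 6)
Prefix: - * 5 8 6


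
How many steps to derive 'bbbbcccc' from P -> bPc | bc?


Derivation: P => bPc => bbPcc => bbbPccc => bbbbcccc
Steps: 4


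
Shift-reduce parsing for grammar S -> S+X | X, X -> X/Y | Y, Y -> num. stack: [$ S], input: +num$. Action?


shift '+' to continue S -> S+X
Action: shift


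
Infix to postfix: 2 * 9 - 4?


Left to right (same or higher precedence on left)
Postfix: 2 9 * 4 -


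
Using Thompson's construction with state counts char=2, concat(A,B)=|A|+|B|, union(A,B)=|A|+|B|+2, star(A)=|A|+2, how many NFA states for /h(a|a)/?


Syntax tree has 3 char leaf(s), 1 union(s), 0 star(s)
chars contribute 3×2 = 6; each union adds +2; each star adds +2
Total: 6 + 2 + 0 = 8 states


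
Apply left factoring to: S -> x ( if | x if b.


Common prefix: 'x'
Factored: S -> x S', S' -> ( if | if b


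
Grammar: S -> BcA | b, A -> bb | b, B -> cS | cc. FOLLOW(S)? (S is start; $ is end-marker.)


$ ∈ FOLLOW(S). For each A -> αBβ: add FIRST(β)\{ε} to FOLLOW(B); if β nullable, add FOLLOW(A).
FOLLOW(S) = {$, c}


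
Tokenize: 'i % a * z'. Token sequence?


Scan left to right, longest-match per lexeme
Tokens: ID(i), OP(%), ID(a), OP(*), ID(z)


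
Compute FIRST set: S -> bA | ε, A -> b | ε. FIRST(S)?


Per alternative of S: FIRST(bA) = {b}; FIRST(ε) = {ε}
FIRST(S) = {b, ε}


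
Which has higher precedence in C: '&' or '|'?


'&' is bitwise AND (level 5); '|' is bitwise OR (level 3)
Higher level binds tighter
'&' has higher precedence than '|'


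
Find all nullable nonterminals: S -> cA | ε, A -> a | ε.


A nonterminal is nullable iff some alternative derives ε (directly, or every symbol in it is nullable)
Nullable: {A, S}


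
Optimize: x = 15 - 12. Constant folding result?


15 - 12 = 3 at compile time
Optimized: x = 3


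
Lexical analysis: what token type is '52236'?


Pattern: digits only
Type: INTEGER_LITERAL


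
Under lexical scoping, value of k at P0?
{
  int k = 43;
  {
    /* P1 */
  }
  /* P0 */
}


k declared in the same block as P0
k = 43


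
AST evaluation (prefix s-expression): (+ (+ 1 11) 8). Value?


Evaluate inner: (+ 1 11) = 12
Evaluate root: (+ 12 8) = 20
Result: 20


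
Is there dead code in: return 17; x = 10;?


statement follows a return and is unreachable
Dead: 'x = 10'


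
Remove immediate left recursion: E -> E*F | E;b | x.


Left-recursive alternatives: E*F, E;b; non-recursive: x
Introduce E': E -> xE', E' -> *FE' | ;bE' | ε


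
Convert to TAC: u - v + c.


Break into single-operator statements:
t1 = u - v
t2 = t1 + c


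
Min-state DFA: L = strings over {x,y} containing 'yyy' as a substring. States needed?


KMP-style automaton: 3 progress states + 1 absorbing accept = 4
Minimal DFA: 4 states


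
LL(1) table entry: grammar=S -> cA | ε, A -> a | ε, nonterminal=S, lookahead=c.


For [S, c]: 'c' ∈ FIRST(cA)
Entry: S -> cA


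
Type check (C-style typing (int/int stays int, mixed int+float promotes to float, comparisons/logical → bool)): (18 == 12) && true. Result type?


Operand types: bool && bool
Rule: logical operators take bool operands and yield bool
Result type: bool


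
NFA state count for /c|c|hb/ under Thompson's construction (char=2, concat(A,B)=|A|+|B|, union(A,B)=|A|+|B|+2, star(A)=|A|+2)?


Syntax tree has 4 char leaf(s), 2 union(s), 0 star(s)
chars contribute 4×2 = 8; each union adds +2; each star adds +2
Total: 8 + 4 + 0 = 12 states


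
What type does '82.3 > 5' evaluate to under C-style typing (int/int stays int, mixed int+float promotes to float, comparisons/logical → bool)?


Operand types: float > int
Rule: comparison yields bool
Result type: bool


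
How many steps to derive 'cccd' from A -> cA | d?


Derivation: A => cA => ccA => cccA => cccd
Steps: 4


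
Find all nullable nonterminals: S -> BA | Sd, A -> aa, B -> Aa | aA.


A nonterminal is nullable iff some alternative derives ε (directly, or every symbol in it is nullable)
Nullable: {}


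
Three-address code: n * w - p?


Break into single-operator statements:
t1 = n * w
t2 = t1 - p


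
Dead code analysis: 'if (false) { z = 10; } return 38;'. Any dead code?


condition is constant false, so the whole block is unreachable
Dead: 'if (false) { z = 10; }'


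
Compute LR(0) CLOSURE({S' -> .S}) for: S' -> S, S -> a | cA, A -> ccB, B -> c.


Start: S' -> .S
For each item with dot before a nonterminal B, add B -> .γ for every B-production
Closure: [S' -> .S, S -> .a, S -> .cA]


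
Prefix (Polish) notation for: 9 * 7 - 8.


left-to-right (same/higher precedence on left): tree is (- (* 9 7) 8)
Prefix: - * 9 7 8


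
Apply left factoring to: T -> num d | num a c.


Common prefix: 'num'
Factored: T -> num T', T' -> d | a c


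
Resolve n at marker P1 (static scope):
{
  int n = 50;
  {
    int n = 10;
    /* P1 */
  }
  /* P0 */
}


n declared in the same block as P1
n = 10


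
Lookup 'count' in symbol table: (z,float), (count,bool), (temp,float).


Lookup 'count' → type bool


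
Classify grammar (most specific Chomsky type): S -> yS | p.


Right-linear: every RHS is a terminal or a terminal followed by one nonterminal
Classification: Type 3 (Regular)


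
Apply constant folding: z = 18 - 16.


18 - 16 = 2 at compile time
Optimized: z = 2


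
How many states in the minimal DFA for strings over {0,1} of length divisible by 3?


Track length mod 3: states 0..2, accept at 0
Minimal DFA: 3 states


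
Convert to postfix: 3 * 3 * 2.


Left to right (same or higher precedence on left)
Postfix: 3 3 * 2 *


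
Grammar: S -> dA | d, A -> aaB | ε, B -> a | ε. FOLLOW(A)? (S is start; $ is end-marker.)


$ ∈ FOLLOW(S). For each A -> αBβ: add FIRST(β)\{ε} to FOLLOW(B); if β nullable, add FOLLOW(A).
FOLLOW(A) = {$}


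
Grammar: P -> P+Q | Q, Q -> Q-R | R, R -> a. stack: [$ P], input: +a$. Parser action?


shift '+' to continue P -> P+Q
Action: shift


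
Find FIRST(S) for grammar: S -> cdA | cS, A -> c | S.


Per alternative of S: FIRST(cdA) = {c}; FIRST(cS) = {c}
FIRST(S) = {c}


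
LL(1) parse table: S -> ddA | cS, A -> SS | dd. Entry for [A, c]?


For [A, c]: 'c' ∈ FIRST(SS)
Entry: A -> SS


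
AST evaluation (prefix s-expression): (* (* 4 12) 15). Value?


Evaluate inner: (* 4 12) = 48
Evaluate root: (* 48 15) = 720
Result: 720


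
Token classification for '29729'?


Pattern: digits only
Type: INTEGER_LITERAL


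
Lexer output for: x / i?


Scan left to right, longest-match per lexeme
Tokens: ID(x), OP(/), ID(i)


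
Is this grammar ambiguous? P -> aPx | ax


balanced a^n…x^n: each string has a unique parse
Unambiguous


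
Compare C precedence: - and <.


'-' is additive (level 9); '<' is relational (level 7)
Higher level binds tighter
'-' has higher precedence than '<'


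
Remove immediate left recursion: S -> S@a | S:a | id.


Left-recursive alternatives: S@a, S:a; non-recursive: id
Introduce S': S -> idS', S' -> @aS' | :aS' | ε


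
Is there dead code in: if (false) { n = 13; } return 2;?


condition is constant false, so the whole block is unreachable
Dead: 'if (false) { n = 13; }'


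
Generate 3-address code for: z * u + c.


Break into single-operator statements:
t1 = z * u
t2 = t1 + c


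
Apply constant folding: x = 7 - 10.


7 - 10 = -3 at compile time
Optimized: x = -3


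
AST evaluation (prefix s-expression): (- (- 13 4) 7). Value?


Evaluate inner: (- 13 4) = 9
Evaluate root: (- 9 7) = 2
Result: 2


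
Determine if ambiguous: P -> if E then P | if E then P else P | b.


dangling else: 'if E then if E then b else b' parses two ways
Ambiguous


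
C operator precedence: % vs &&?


'%' is multiplicative (level 10); '&&' is logical AND (level 2)
Higher level binds tighter
'%' has higher precedence than '&&'


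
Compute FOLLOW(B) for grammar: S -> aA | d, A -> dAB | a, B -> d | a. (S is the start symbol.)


$ ∈ FOLLOW(S). For each A -> αBβ: add FIRST(β)\{ε} to FOLLOW(B); if β nullable, add FOLLOW(A).
FOLLOW(B) = {$, a, d}


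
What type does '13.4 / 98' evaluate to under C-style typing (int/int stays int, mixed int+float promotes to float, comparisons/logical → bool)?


Operand types: float / int
Rule: mixed int/float promotes to float; int/int stays int
Result type: float


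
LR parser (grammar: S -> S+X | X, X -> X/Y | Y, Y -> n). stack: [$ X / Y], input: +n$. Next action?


handle 'X/Y' on top
Action: reduce (X -> X/Y)


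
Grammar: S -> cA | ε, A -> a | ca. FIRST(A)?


Per alternative of A: FIRST(a) = {a}; FIRST(ca) = {c}
FIRST(A) = {a, c}


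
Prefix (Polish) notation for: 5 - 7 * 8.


'*' binds tighter: tree is (- 5 (* 7 8))
Prefix: - 5 * 7 8


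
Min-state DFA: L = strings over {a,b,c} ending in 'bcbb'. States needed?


Track the longest suffix of input matching a prefix of 'bcbb': 5 classes (prefixes of length 0..4)
Minimal DFA: 5 states


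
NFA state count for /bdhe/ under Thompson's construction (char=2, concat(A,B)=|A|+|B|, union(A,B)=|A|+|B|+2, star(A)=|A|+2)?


Syntax tree has 4 char leaf(s), 0 union(s), 0 star(s)
chars contribute 4×2 = 8; each union adds +2; each star adds +2
Total: 8 + 0 + 0 = 8 states


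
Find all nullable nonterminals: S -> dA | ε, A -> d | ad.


A nonterminal is nullable iff some alternative derives ε (directly, or every symbol in it is nullable)
Nullable: {S}


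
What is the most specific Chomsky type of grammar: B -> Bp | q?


Left-linear: every RHS is a terminal or one nonterminal followed by a terminal
Classification: Type 3 (Regular)


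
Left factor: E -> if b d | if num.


Common prefix: 'if'
Factored: E -> if E', E' -> b d | num


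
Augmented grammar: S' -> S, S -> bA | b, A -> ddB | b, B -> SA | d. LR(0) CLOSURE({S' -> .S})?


Start: S' -> .S
For each item with dot before a nonterminal B, add B -> .γ for every B-production
Closure: [S' -> .S, S -> .bA, S -> .b]


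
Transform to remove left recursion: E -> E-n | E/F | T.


Left-recursive alternatives: E-n, E/F; non-recursive: T
Introduce E': E -> TE', E' -> -nE' | /FE' | ε


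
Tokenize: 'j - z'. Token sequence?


Scan left to right, longest-match per lexeme
Tokens: ID(j), OP(-), ID(z)


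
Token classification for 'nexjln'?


Pattern: letter/underscore followed by alphanumerics, not a keyword
Type: IDENTIFIER


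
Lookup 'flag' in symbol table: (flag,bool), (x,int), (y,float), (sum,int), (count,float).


Lookup 'flag' → type bool


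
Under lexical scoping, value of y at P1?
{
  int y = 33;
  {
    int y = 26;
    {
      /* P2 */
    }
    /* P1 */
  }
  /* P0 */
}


y declared in the same block as P1
y = 26


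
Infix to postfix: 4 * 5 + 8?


Left to right (same or higher precedence on left)
Postfix: 4 5 * 8 +


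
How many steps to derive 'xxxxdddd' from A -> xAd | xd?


Derivation: A => xAd => xxAdd => xxxAddd => xxxxdddd
Steps: 4


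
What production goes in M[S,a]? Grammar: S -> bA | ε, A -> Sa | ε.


For [S, a]: ε is nullable and 'a' ∈ FOLLOW(S)
Entry: S -> ε


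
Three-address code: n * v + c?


Break into single-operator statements:
t1 = n * v
t2 = t1 + c


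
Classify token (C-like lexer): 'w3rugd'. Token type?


Pattern: letter/underscore followed by alphanumerics, not a keyword
Type: IDENTIFIER


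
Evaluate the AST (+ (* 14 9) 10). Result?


Evaluate inner: (* 14 9) = 126
Evaluate root: (+ 126 10) = 136
Result: 136


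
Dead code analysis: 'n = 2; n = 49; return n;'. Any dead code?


first assignment to n is overwritten before any read
Dead: 'n = 2'


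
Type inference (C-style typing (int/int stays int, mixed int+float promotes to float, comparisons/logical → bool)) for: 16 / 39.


Operand types: int / int
Rule: mixed int/float promotes to float; int/int stays int
Result type: int


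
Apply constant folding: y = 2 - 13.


2 - 13 = -11 at compile time
Optimized: y = -11


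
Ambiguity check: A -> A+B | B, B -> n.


precedence layered via separate nonterminal B: deterministic
Unambiguous


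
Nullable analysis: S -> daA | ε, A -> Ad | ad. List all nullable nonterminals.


A nonterminal is nullable iff some alternative derives ε (directly, or every symbol in it is nullable)
Nullable: {S}


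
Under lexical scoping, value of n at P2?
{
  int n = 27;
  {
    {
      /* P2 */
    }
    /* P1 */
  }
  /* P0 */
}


P2's block does not declare n; resolves to the enclosing declaration at depth 0
n = 27


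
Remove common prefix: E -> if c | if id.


Common prefix: 'if'
Factored: E -> if E', E' -> c | id


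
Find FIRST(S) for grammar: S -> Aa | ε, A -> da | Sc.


Per alternative of S: FIRST(Aa) = {c, d}; FIRST(ε) = {ε}
FIRST(S) = {c, d, ε}


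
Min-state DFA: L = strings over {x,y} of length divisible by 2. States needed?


Track length mod 2: states 0..1, accept at 0
Minimal DFA: 2 states


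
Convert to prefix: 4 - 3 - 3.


left-to-right (same/higher precedence on left): tree is (- (- 4 3) 3)
Prefix: - - 4 3 3


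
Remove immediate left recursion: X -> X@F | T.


Left-recursive alternatives: X@F; non-recursive: T
Introduce X': X -> TX', X' -> @FX' | ε


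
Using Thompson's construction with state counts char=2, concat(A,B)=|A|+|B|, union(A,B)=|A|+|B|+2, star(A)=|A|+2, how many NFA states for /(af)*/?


Syntax tree has 2 char leaf(s), 0 union(s), 1 star(s)
chars contribute 2×2 = 4; each union adds +2; each star adds +2
Total: 4 + 0 + 2 = 6 states


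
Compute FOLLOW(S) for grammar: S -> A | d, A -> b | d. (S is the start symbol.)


$ ∈ FOLLOW(S). For each A -> αBβ: add FIRST(β)\{ε} to FOLLOW(B); if β nullable, add FOLLOW(A).
FOLLOW(S) = {$}


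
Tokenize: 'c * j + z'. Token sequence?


Scan left to right, longest-match per lexeme
Tokens: ID(c), OP(*), ID(j), OP(+), ID(z)


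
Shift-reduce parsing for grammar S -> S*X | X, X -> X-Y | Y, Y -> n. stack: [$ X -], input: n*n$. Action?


no handle; shift 'n'
Action: shift


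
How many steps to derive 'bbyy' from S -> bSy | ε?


Derivation: S => bSy => bbSyy => bbyy
Steps: 3


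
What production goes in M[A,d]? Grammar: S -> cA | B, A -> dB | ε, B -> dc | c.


For [A, d]: 'd' ∈ FIRST(dB)
Entry: A -> dB


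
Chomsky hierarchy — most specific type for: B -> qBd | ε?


Single nonterminal LHS, but q^n d^n is not regular
Classification: Type 2 (Context-Free)


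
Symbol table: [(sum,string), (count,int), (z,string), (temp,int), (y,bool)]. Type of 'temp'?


Lookup 'temp' → type int


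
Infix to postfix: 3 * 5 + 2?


Left to right (same or higher precedence on left)
Postfix: 3 5 * 2 +


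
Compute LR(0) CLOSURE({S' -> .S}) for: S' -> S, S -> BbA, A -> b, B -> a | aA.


Start: S' -> .S
For each item with dot before a nonterminal B, add B -> .γ for every B-production
Closure: [S' -> .S, S -> .BbA, B -> .a, B -> .aA]


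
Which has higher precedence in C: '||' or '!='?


'!=' is equality (level 6); '||' is logical OR (level 1)
Higher level binds tighter
'!=' has higher precedence than '||'


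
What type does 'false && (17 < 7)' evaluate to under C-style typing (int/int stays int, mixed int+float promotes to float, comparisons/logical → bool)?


Operand types: bool && bool
Rule: logical operators take bool operands and yield bool
Result type: bool


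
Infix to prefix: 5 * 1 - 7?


left-to-right (same/higher precedence on left): tree is (- (* 5 1) 7)
Prefix: - * 5 1 7


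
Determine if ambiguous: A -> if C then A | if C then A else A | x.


dangling else: 'if C then if C then x else x' parses two ways
Ambiguous


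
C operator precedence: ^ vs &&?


'^' is bitwise XOR (level 4); '&&' is logical AND (level 2)
Higher level binds tighter
'^' has higher precedence than '&&'


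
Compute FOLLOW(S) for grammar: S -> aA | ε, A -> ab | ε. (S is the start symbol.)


$ ∈ FOLLOW(S). For each A -> αBβ: add FIRST(β)\{ε} to FOLLOW(B); if β nullable, add FOLLOW(A).
FOLLOW(S) = {$}


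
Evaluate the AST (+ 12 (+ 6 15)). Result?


Evaluate inner: (+ 6 15) = 21
Evaluate root: (+ 12 21) = 33
Result: 33


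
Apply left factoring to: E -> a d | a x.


Common prefix: 'a'
Factored: E -> a E', E' -> d | x


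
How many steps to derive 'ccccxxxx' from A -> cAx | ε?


Derivation: A => cAx => ccAxx => cccAxxx => ccccAxxxx => ccccxxxx
Steps: 5


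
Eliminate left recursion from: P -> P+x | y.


Left-recursive alternatives: P+x; non-recursive: y
Introduce P': P -> yP', P' -> +xP' | ε


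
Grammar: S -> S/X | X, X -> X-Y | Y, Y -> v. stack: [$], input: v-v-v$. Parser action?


no handle on stack; shift 'v'
Action: shift


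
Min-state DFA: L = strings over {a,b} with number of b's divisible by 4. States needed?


Track (count of b) mod 4: states 0..3, accept at 0
Minimal DFA: 4 states


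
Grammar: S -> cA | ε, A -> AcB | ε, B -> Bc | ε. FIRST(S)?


Per alternative of S: FIRST(cA) = {c}; FIRST(ε) = {ε}
FIRST(S) = {c, ε}


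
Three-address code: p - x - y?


Break into single-operator statements:
t1 = p - x
t2 = t1 - y


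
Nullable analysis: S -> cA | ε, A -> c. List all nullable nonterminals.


A nonterminal is nullable iff some alternative derives ε (directly, or every symbol in it is nullable)
Nullable: {S}


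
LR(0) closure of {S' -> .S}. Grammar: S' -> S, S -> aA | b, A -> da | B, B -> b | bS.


Start: S' -> .S
For each item with dot before a nonterminal B, add B -> .γ for every B-production
Closure: [S' -> .S, S -> .aA, S -> .b]


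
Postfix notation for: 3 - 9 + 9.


Left to right (same or higher precedence on left)
Postfix: 3 9 - 9 +


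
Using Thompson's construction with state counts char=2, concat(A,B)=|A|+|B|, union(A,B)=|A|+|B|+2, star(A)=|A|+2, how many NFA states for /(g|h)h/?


Syntax tree has 3 char leaf(s), 1 union(s), 0 star(s)
chars contribute 3×2 = 6; each union adds +2; each star adds +2
Total: 6 + 2 + 0 = 8 states


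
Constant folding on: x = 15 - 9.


15 - 9 = 6 at compile time
Optimized: x = 6


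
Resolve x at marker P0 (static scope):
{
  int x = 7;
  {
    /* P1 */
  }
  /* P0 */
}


x declared in the same block as P0
x = 7


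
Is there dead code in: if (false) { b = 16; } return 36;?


condition is constant false, so the whole block is unreachable
Dead: 'if (false) { b = 16; }'


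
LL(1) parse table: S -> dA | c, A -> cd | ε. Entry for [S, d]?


For [S, d]: 'd' ∈ FIRST(dA)
Entry: S -> dA


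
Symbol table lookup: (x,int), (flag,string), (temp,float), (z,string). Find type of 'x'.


Lookup 'x' → type int


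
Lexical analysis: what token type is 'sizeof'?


Pattern: reserved word
Type: KEYWORD


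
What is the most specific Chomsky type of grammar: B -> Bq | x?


Left-linear: every RHS is a terminal or one nonterminal followed by a terminal
Classification: Type 3 (Regular)


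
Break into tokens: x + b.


Scan left to right, longest-match per lexeme
Tokens: ID(x), OP(+), ID(b)


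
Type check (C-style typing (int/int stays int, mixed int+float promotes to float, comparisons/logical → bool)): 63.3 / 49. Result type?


Operand types: float / int
Rule: mixed int/float promotes to float; int/int stays int
Result type: float


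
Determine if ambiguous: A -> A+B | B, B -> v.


precedence layered via separate nonterminal B: deterministic
Unambiguous


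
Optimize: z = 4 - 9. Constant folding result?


4 - 9 = -5 at compile time
Optimized: z = -5


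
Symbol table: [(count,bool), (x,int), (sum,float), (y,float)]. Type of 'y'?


Lookup 'y' → type float


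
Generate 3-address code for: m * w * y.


Break into single-operator statements:
t1 = m * w
t2 = t1 * y


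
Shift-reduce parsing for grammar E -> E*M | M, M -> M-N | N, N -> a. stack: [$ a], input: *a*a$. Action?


'a' on top is the handle for N -> a
Action: reduce (N -> a)


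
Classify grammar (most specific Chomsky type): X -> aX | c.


Right-linear: every RHS is a terminal or a terminal followed by one nonterminal
Classification: Type 3 (Regular)


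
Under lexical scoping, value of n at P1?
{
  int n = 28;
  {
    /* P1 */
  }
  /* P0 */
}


P1's block does not declare n; resolves to the enclosing declaration at depth 0
n = 28


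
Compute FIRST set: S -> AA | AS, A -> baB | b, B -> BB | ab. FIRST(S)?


Per alternative of S: FIRST(AA) = {b}; FIRST(AS) = {b}
FIRST(S) = {b}


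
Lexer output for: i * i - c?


Scan left to right, longest-match per lexeme
Tokens: ID(i), OP(*), ID(i), OP(-), ID(c)


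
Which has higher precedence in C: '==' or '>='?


'>=' is relational (level 7); '==' is equality (level 6)
Higher level binds tighter
'>=' has higher precedence than '=='


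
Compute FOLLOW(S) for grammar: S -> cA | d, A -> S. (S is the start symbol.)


$ ∈ FOLLOW(S). For each A -> αBβ: add FIRST(β)\{ε} to FOLLOW(B); if β nullable, add FOLLOW(A).
FOLLOW(S) = {$}


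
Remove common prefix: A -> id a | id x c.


Common prefix: 'id'
Factored: A -> id A', A' -> a | x c


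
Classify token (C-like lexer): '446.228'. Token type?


Pattern: digits with a decimal point
Type: FLOAT_LITERAL


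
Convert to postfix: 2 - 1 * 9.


* has higher precedence, evaluate 1*9 first
Postfix: 2 1 9 * -


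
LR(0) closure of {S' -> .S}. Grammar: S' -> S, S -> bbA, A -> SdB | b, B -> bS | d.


Start: S' -> .S
For each item with dot before a nonterminal B, add B -> .γ for every B-production
Closure: [S' -> .S, S -> .bbA]


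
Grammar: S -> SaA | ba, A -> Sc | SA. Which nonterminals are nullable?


A nonterminal is nullable iff some alternative derives ε (directly, or every symbol in it is nullable)
Nullable: {}


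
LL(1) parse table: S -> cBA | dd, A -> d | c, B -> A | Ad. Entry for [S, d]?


For [S, d]: 'd' ∈ FIRST(dd)
Entry: S -> dd


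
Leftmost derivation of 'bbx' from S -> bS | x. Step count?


Derivation: S => bS => bbS => bbx
Steps: 3


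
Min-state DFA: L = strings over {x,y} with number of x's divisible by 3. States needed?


Track (count of x) mod 3: states 0..2, accept at 0
Minimal DFA: 3 states


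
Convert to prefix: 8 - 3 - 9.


left-to-right (same/higher precedence on left): tree is (- (- 8 3) 9)
Prefix: - - 8 3 9


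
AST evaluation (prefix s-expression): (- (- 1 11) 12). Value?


Evaluate inner: (- 1 11) = -10
Evaluate root: (- -10 12) = -22
Result: -22


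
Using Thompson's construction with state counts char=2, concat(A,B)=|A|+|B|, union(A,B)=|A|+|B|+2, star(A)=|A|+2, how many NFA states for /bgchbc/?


Syntax tree has 6 char leaf(s), 0 union(s), 0 star(s)
chars contribute 6×2 = 12; each union adds +2; each star adds +2
Total: 12 + 0 + 0 = 12 states


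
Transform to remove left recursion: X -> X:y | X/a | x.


Left-recursive alternatives: X:y, X/a; non-recursive: x
Introduce X': X -> xX', X' -> :yX' | /aX' | ε


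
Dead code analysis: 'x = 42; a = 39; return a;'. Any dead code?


x is assigned but never read
Dead: 'x = 42'


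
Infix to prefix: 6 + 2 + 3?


left-to-right (same/higher precedence on left): tree is (+ (+ 6 2) 3)
Prefix: + + 6 2 3


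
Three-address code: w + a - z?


Break into single-operator statements:
t1 = w + a
t2 = t1 - z


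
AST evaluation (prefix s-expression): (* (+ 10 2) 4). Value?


Evaluate inner: (+ 10 2) = 12
Evaluate root: (* 12 4) = 48
Result: 48


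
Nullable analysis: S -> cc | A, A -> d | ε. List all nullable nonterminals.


A nonterminal is nullable iff some alternative derives ε (directly, or every symbol in it is nullable)
Nullable: {A, S}


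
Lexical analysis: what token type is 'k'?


Pattern: letter/underscore followed by alphanumerics, not a keyword
Type: IDENTIFIER


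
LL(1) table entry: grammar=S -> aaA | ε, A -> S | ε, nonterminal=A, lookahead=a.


For [A, a]: 'a' ∈ FIRST(S)
Entry: A -> S


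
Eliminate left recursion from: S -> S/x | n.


Left-recursive alternatives: S/x; non-recursive: n
Introduce S': S -> nS', S' -> /xS' | ε


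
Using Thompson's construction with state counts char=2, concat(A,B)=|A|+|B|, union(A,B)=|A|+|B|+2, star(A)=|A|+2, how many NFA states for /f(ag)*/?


Syntax tree has 3 char leaf(s), 0 union(s), 1 star(s)
chars contribute 3×2 = 6; each union adds +2; each star adds +2
Total: 6 + 0 + 2 = 8 states


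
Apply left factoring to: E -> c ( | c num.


Common prefix: 'c'
Factored: E -> c E', E' -> ( | num


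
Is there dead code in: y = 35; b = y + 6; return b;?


y is read by b's definition; b is returned
No dead code


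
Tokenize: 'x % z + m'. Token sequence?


Scan left to right, longest-match per lexeme
Tokens: ID(x), OP(%), ID(z), OP(+), ID(m)


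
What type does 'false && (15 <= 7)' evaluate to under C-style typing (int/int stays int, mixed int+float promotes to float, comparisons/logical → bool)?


Operand types: bool && bool
Rule: logical operators take bool operands and yield bool
Result type: bool


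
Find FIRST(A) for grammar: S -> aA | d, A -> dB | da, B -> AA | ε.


Per alternative of A: FIRST(dB) = {d}; FIRST(da) = {d}
FIRST(A) = {d}


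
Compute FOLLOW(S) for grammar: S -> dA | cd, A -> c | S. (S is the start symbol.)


$ ∈ FOLLOW(S). For each A -> αBβ: add FIRST(β)\{ε} to FOLLOW(B); if β nullable, add FOLLOW(A).
FOLLOW(S) = {$}


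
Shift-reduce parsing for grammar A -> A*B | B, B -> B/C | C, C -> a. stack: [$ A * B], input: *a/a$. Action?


handle 'A*B' on top; lookahead ∈ FOLLOW(A) = {*, $}
Action: reduce (A -> A*B)


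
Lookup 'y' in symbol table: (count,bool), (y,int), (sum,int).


Lookup 'y' → type int


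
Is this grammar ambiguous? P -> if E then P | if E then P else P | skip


dangling else: 'if E then if E then skip else skip' parses two ways
Ambiguous


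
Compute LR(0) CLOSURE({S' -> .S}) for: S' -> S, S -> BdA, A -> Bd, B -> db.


Start: S' -> .S
For each item with dot before a nonterminal B, add B -> .γ for every B-production
Closure: [S' -> .S, S -> .BdA, B -> .db]


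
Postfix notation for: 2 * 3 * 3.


Left to right (same or higher precedence on left)
Postfix: 2 3 * 3 *


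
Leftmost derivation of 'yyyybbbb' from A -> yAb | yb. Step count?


Derivation: A => yAb => yyAbb => yyyAbbb => yyyybbbb
Steps: 4


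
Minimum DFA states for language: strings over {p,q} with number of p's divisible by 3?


Track (count of p) mod 3: states 0..2, accept at 0
Minimal DFA: 3 states


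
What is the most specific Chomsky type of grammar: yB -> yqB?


LHS has context (more than one symbol) and |LHS| ≤ |RHS|
Classification: Type 1 (Context-Sensitive)


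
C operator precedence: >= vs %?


'%' is multiplicative (level 10); '>=' is relational (level 7)
Higher level binds tighter
'%' has higher precedence than '>='


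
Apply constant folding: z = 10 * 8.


10 * 8 = 80 at compile time
Optimized: z = 80


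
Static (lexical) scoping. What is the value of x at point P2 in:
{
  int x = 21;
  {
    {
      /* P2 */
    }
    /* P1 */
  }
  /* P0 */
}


P2's block does not declare x; resolves to the enclosing declaration at depth 0
x = 21


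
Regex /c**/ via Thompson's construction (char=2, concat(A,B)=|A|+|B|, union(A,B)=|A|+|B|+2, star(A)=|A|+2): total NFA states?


Syntax tree has 1 char leaf(s), 0 union(s), 2 star(s)
chars contribute 1×2 = 2; each union adds +2; each star adds +2
Total: 2 + 0 + 4 = 6 states


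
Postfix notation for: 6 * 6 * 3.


Left to right (same or higher precedence on left)
Postfix: 6 6 * 3 *


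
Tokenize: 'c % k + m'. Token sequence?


Scan left to right, longest-match per lexeme
Tokens: ID(c), OP(%), ID(k), OP(+), ID(m)


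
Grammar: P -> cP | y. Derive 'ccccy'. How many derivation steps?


Derivation: P => cP => ccP => cccP => ccccP => ccccy
Steps: 5


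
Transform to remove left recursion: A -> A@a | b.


Left-recursive alternatives: A@a; non-recursive: b
Introduce A': A -> bA', A' -> @aA' | ε


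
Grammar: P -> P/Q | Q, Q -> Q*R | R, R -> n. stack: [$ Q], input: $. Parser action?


lookahead ∉ {*} so Q won't extend; reduce P -> Q
Action: reduce (P -> Q)


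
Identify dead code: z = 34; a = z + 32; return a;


z is read by a's definition; a is returned
No dead code


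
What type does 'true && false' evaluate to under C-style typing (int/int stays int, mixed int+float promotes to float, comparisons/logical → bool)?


Operand types: bool && bool
Rule: logical operators take bool operands and yield bool
Result type: bool


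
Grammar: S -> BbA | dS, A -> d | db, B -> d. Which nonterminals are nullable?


A nonterminal is nullable iff some alternative derives ε (directly, or every symbol in it is nullable)
Nullable: {}


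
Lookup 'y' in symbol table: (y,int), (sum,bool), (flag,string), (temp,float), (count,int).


Lookup 'y' → type int


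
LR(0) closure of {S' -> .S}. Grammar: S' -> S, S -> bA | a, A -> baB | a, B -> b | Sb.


Start: S' -> .S
For each item with dot before a nonterminal B, add B -> .γ for every B-production
Closure: [S' -> .S, S -> .bA, S -> .a]


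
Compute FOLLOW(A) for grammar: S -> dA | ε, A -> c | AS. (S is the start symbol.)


$ ∈ FOLLOW(S). For each A -> αBβ: add FIRST(β)\{ε} to FOLLOW(B); if β nullable, add FOLLOW(A).
FOLLOW(A) = {$, d}


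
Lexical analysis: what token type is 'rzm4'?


Pattern: letter/underscore followed by alphanumerics, not a keyword
Type: IDENTIFIER


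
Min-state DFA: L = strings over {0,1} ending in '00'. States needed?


Track the longest suffix of input matching a prefix of '00': 3 classes (prefixes of length 0..2)
Minimal DFA: 3 states


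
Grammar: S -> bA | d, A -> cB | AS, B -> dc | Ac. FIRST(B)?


Per alternative of B: FIRST(dc) = {d}; FIRST(Ac) = {c}
FIRST(B) = {c, d}


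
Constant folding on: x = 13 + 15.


13 + 15 = 28 at compile time
Optimized: x = 28


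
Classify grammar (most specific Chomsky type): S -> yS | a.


Right-linear: every RHS is a terminal or a terminal followed by one nonterminal
Classification: Type 3 (Regular)


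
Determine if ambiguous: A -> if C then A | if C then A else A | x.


dangling else: 'if C then if C then x else x' parses two ways
Ambiguous


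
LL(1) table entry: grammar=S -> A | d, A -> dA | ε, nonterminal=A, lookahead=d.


For [A, d]: 'd' ∈ FIRST(dA)
Entry: A -> dA


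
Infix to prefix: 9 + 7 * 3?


'*' binds tighter: tree is (+ 9 (* 7 3))
Prefix: + 9 * 7 3
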